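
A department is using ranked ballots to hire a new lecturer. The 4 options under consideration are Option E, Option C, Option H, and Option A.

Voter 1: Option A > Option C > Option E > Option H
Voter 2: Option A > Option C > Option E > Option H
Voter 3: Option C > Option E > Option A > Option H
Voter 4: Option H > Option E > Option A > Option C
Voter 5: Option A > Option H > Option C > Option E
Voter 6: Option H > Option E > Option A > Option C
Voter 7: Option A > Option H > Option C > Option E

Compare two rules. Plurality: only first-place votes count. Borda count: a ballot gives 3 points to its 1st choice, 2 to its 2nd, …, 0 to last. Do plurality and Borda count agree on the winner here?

Plurality first-place counts: Option E 0, Option C 1, Option H 2, Option A 4 → Option A.
Borda totals: Option E 8, Option C 9, Option H 10, Option A 15 → Option A.
The two rules agree on Option A.

Yes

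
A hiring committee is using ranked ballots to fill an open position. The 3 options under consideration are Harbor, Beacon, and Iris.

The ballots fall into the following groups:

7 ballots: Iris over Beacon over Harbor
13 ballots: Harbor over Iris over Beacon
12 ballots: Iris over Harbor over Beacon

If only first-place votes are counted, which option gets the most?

Iris

First-place vote totals:
  Harbor: 13
  Beacon: 0
  Iris: 19
Iris has the most first-place votes.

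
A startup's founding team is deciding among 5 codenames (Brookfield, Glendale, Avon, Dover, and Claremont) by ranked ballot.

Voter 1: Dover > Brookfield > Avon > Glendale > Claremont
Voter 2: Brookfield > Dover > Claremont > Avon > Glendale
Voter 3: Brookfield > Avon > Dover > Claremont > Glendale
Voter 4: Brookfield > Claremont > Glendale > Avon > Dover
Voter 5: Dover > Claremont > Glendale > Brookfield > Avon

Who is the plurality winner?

First-place vote totals:
  Brookfield: 3
  Glendale: 0
  Avon: 0
  Dover: 2
  Claremont: 0
Brookfield has the most first-place votes.

Brookfield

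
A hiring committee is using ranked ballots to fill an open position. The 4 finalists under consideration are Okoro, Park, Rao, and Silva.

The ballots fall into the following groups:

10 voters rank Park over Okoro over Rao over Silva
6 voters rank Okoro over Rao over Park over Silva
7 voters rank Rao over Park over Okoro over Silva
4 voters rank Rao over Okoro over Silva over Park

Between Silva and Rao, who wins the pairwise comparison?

Ballots ranking Silva above Rao: 0.
Ballots ranking Rao above Silva: 10+6+7+4 = 27.
Rao wins the head-to-head, 27–0.

Rao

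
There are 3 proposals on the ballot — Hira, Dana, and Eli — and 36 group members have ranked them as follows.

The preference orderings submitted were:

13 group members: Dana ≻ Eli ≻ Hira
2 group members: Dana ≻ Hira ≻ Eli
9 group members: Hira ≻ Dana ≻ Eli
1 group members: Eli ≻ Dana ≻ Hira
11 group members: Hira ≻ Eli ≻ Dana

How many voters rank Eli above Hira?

Ballots ranking Eli above Hira: 13+1 = 14.
Ballots ranking Hira above Eli: 2+9+11 = 22.
So 14 of 36 voters prefer Eli to Hira.

14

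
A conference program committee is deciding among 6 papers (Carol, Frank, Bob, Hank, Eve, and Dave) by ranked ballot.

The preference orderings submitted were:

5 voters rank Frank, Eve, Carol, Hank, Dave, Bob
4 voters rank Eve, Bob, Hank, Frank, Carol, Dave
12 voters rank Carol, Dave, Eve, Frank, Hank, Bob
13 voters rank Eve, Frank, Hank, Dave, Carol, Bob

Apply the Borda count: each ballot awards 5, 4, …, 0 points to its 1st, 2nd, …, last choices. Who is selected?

Borda scores:
  Carol: 5·3 + 4·1 + 12·5 + 13·1 = 92
  Frank: 5·5 + 4·2 + 12·2 + 13·4 = 109
  Bob: 5·0 + 4·4 + 12·0 + 13·0 = 16
  Hank: 5·2 + 4·3 + 12·1 + 13·3 = 73
  Eve: 5·4 + 4·5 + 12·3 + 13·5 = 141
  Dave: 5·1 + 4·0 + 12·4 + 13·2 = 79
Eve has the highest total.

Eve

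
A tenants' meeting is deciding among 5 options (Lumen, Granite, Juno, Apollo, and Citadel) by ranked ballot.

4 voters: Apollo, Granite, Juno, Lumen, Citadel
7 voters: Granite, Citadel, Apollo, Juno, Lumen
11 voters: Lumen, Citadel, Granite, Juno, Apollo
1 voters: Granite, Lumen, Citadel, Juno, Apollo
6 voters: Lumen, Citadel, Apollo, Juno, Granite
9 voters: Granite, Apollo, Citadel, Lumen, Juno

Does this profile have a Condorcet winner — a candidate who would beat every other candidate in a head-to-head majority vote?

Yes

Head-to-head results (38 voters total):
Lumen vs Granite: Granite wins 21–17.
Lumen vs Juno: Lumen wins 27–11.
Lumen vs Apollo: Apollo wins 20–18.
Lumen vs Citadel: Lumen wins 22–16.
Granite vs Juno: Granite wins 32–6.
Granite vs Apollo: Granite wins 28–10.
Granite vs Citadel: Granite wins 21–17.
Juno vs Apollo: Apollo wins 26–12.
Juno vs Citadel: Citadel wins 34–4.
Apollo vs Citadel: Citadel wins 25–13.
Granite beats each rival — Lumen (21–17), Juno (32–6), Apollo (28–10), Citadel (21–17) — so Granite is the Condorcet winner.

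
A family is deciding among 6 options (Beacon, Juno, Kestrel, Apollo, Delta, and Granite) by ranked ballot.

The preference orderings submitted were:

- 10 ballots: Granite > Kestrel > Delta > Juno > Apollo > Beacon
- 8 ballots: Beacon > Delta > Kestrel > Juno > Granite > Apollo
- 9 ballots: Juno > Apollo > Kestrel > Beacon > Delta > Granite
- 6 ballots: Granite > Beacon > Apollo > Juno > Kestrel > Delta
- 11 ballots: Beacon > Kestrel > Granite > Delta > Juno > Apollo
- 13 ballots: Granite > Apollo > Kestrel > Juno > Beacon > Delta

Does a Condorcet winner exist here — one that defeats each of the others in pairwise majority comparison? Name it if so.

Granite

Head-to-head results (57 voters total):
Beacon vs Juno: Juno wins 32–25.
Beacon vs Kestrel: Kestrel wins 32–25.
Beacon vs Apollo: Apollo wins 32–25.
Beacon vs Delta: Beacon wins 47–10.
Beacon vs Granite: Granite wins 29–28.
Juno vs Kestrel: Kestrel wins 42–15.
Juno vs Apollo: Juno wins 38–19.
Juno vs Delta: Delta wins 29–28.
Juno vs Granite: Granite wins 40–17.
Kestrel vs Apollo: Kestrel wins 29–28.
Kestrel vs Delta: Kestrel wins 49–8.
Kestrel vs Granite: Granite wins 29–28.
Apollo vs Delta: Delta wins 29–28.
Apollo vs Granite: Granite wins 48–9.
Delta vs Granite: Granite wins 40–17.
Granite beats each rival — Beacon (29–28), Juno (40–17), Kestrel (29–28), Apollo (48–9), Delta (40–17) — so Granite is the Condorcet winner.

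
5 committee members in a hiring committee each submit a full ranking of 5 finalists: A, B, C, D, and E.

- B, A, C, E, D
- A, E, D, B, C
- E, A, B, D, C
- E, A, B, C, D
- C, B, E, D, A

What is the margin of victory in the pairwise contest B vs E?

Ballots ranking B above E: 2.
Ballots ranking E above B: 3.
E wins 3–2, a margin of 1.

1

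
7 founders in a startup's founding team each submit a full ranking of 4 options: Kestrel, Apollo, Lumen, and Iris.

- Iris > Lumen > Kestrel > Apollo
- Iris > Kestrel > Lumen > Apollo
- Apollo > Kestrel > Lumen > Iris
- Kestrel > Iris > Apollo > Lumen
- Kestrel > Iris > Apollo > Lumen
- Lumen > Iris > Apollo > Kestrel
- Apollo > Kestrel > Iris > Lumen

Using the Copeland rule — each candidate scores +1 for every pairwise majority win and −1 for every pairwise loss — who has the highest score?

Kestrel

Pairwise results:
  Kestrel vs Apollo: Kestrel wins 4–3.
  Kestrel vs Lumen: Kestrel wins 5–2.
  Kestrel vs Iris: Kestrel wins 4–3.
  Apollo vs Lumen: Apollo wins 4–3.
  Apollo vs Iris: Iris wins 5–2.
  Lumen vs Iris: Iris wins 5–2.
Copeland scores (wins − losses):
  Kestrel: 3 − 0 = 3
  Apollo: 1 − 2 = -1
  Lumen: 0 − 3 = -3
  Iris: 2 − 1 = 1
Kestrel has the best Copeland score.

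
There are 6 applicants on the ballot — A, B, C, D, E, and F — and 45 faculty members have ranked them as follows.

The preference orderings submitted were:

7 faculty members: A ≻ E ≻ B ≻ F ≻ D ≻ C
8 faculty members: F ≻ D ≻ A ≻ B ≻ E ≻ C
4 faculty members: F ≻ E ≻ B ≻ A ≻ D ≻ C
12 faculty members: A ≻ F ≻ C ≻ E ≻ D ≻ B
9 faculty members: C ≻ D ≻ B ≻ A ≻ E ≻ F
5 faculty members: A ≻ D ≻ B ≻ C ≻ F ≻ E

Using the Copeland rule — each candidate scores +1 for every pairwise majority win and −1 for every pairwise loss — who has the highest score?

A

Pairwise results:
  A vs B: A wins 32–13.
  A vs C: A wins 36–9.
  A vs D: A wins 28–17.
  A vs E: A wins 41–4.
  A vs F: A wins 33–12.
  B vs C: B wins 24–21.
  B vs D: D wins 34–11.
  B vs E: E wins 23–22.
  B vs F: F wins 24–21.
  C vs D: D wins 24–21.
  C vs E: C wins 26–19.
  C vs F: F wins 31–14.
  D vs E: E wins 23–22.
  D vs F: F wins 31–14.
  E vs F: F wins 29–16.
Copeland scores (wins − losses):
  A: 5 − 0 = 5
  B: 1 − 4 = -3
  C: 1 − 4 = -3
  D: 2 − 3 = -1
  E: 2 − 3 = -1
  F: 4 − 1 = 3
A has the best Copeland score.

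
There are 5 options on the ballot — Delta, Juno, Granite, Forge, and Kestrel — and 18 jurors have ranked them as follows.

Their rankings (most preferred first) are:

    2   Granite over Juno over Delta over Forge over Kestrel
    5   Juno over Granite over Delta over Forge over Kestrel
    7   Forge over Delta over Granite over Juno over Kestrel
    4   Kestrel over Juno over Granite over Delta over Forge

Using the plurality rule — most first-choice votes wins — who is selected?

First-place vote totals:
  Delta: 0
  Juno: 5
  Granite: 2
  Forge: 7
  Kestrel: 4
Forge has the most first-place votes.

Forge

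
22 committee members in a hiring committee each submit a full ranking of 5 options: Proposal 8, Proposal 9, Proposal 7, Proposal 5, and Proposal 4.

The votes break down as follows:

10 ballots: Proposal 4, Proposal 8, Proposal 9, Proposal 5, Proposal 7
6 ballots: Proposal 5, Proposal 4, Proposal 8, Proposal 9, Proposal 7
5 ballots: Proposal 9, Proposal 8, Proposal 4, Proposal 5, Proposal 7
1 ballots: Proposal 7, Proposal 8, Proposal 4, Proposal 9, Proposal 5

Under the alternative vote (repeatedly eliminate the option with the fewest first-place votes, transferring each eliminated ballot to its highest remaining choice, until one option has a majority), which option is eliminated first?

Round 1: Proposal 4 10, Proposal 5 6, Proposal 9 5, Proposal 7 1, Proposal 8 0. Proposal 8 has the fewest and is eliminated.
Round 2: Proposal 4 10, Proposal 5 6, Proposal 9 5, Proposal 7 1. Proposal 7 has the fewest and is eliminated.
Round 3: Proposal 4 11, Proposal 5 6, Proposal 9 5. Proposal 9 has the fewest and is eliminated.
Round 4: Proposal 4 16, Proposal 5 6. Proposal 4 has a majority.

Proposal 8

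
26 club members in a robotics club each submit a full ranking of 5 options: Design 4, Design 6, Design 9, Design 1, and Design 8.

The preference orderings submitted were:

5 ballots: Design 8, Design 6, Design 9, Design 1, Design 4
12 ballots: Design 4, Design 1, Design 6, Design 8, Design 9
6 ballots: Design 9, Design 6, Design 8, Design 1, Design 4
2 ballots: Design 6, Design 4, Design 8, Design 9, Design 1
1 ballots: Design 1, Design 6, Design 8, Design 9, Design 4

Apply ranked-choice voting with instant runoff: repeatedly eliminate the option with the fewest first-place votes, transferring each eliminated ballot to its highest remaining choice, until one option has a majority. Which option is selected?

Design 4

Round 1: Design 4 12, Design 9 6, Design 8 5, Design 6 2, Design 1 1. Design 1 has the fewest and is eliminated.
Round 2: Design 4 12, Design 9 6, Design 8 5, Design 6 3. Design 6 has the fewest and is eliminated.
Round 3: Design 4 14, Design 9 6, Design 8 6. Design 4 has a majority.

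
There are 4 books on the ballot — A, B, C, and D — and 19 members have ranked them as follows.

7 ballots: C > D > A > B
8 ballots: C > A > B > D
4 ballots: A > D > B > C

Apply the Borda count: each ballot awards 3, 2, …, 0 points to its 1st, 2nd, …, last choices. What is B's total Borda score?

12

Borda scores:
  A: 7·1 + 8·2 + 4·3 = 35
  B: 7·0 + 8·1 + 4·1 = 12
  C: 7·3 + 8·3 + 4·0 = 45
  D: 7·2 + 8·0 + 4·2 = 22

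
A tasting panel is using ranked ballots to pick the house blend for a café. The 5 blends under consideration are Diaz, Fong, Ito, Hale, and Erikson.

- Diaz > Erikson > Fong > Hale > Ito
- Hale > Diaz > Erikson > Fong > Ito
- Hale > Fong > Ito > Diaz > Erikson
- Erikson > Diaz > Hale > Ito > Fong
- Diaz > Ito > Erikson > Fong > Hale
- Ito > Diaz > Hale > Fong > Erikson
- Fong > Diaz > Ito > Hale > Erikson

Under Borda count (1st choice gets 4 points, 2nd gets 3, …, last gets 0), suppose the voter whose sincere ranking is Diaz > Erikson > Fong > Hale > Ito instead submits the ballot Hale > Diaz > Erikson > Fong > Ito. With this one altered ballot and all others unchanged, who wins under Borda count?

Borda totals with the altered ballot: Diaz 20, Fong 11, Ito 12, Hale 17, Erikson 10.
The winner is unchanged: still Diaz.

Diaz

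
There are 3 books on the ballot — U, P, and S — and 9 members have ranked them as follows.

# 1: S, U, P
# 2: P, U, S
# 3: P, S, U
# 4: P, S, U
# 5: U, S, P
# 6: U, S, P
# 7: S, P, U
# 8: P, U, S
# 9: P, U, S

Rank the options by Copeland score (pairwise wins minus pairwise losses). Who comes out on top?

P

Pairwise results:
  U vs P: P wins 6–3.
  U vs S: U wins 5–4.
  P vs S: P wins 5–4.
Copeland scores (wins − losses):
  U: 1 − 1 = 0
  P: 2 − 0 = 2
  S: 0 − 2 = -2
P has the best Copeland score.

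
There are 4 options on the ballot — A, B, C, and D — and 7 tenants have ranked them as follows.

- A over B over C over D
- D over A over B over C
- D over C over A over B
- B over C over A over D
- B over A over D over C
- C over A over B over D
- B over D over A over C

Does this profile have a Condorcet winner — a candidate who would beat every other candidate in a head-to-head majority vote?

Yes

Head-to-head results (7 voters total):
A vs B: A wins 4–3.
A vs C: A wins 4–3.
A vs D: A wins 4–3.
B vs C: B wins 5–2.
B vs D: B wins 5–2.
C vs D: D wins 4–3.
A beats each rival — B (4–3), C (4–3), D (4–3) — so A is the Condorcet winner.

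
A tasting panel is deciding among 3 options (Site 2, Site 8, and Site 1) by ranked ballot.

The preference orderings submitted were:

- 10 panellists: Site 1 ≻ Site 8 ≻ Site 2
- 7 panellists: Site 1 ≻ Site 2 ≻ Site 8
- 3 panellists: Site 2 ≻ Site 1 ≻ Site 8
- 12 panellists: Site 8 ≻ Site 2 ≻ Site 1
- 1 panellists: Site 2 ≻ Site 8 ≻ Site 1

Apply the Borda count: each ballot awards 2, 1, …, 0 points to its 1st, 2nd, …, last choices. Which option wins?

Borda scores:
  Site 2: 10·0 + 7·1 + 3·2 + 12·1 + 2 = 27
  Site 8: 10·1 + 7·0 + 3·0 + 12·2 + 1 = 35
  Site 1: 10·2 + 7·2 + 3·1 + 12·0 + 0 = 37
Site 1 has the highest total.

Site 1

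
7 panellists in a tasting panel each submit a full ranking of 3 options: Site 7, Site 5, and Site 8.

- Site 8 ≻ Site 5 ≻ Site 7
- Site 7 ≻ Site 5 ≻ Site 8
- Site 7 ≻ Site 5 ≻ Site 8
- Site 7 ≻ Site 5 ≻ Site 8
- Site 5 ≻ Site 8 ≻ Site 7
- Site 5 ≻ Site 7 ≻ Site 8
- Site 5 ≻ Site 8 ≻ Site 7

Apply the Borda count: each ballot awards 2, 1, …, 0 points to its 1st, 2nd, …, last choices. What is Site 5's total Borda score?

10

Borda scores:
  Site 7: 0 + 2 + 2 + 2 + 0 + 1 + 0 = 7
  Site 5: 1 + 1 + 1 + 1 + 2 + 2 + 2 = 10
  Site 8: 2 + 0 + 0 + 0 + 1 + 0 + 1 = 4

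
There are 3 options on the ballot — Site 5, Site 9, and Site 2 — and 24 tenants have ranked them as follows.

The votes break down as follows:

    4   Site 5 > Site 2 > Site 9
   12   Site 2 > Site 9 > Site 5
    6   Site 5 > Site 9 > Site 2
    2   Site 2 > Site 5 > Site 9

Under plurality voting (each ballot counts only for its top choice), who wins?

Site 2

First-place vote totals:
  Site 5: 10
  Site 9: 0
  Site 2: 14
Site 2 has the most first-place votes.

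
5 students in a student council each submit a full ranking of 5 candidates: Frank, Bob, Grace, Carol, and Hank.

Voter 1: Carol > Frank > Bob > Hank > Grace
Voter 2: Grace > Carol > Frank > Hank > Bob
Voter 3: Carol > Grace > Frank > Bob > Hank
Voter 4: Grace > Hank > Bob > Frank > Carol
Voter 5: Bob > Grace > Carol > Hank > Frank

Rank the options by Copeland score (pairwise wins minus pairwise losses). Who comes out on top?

Pairwise results:
  Frank vs Bob: Frank wins 3–2.
  Frank vs Grace: Grace wins 4–1.
  Frank vs Carol: Carol wins 4–1.
  Frank vs Hank: Frank wins 3–2.
  Bob vs Grace: Grace wins 3–2.
  Bob vs Carol: Carol wins 3–2.
  Bob vs Hank: Bob wins 3–2.
  Grace vs Carol: Grace wins 3–2.
  Grace vs Hank: Grace wins 4–1.
  Carol vs Hank: Carol wins 4–1.
Copeland scores (wins − losses):
  Frank: 2 − 2 = 0
  Bob: 1 − 3 = -2
  Grace: 4 − 0 = 4
  Carol: 3 − 1 = 2
  Hank: 0 − 4 = -4
Grace has the best Copeland score.

Grace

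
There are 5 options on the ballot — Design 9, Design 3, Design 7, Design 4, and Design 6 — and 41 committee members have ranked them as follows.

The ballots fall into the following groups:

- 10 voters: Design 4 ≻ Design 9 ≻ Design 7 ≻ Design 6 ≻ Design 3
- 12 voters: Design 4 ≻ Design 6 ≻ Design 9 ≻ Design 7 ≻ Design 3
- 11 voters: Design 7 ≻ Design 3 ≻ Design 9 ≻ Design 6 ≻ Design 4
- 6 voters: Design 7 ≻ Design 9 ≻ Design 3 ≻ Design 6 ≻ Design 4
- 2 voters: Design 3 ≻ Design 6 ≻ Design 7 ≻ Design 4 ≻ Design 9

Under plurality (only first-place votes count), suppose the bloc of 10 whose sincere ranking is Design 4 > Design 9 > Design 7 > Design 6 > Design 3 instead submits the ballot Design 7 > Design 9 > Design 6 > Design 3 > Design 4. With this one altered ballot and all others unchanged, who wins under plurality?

Design 7

First-place totals with the altered ballot: Design 9 0, Design 3 2, Design 7 27, Design 4 12, Design 6 0.
The switch changes the winner from Design 4 to Design 7.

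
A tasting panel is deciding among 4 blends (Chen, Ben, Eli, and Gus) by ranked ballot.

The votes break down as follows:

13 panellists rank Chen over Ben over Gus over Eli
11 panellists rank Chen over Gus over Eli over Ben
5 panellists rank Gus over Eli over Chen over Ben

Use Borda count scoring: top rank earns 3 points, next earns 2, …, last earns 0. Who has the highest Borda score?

Chen

Borda scores:
  Chen: 13·3 + 11·3 + 5·1 = 77
  Ben: 13·2 + 11·0 + 5·0 = 26
  Eli: 13·0 + 11·1 + 5·2 = 21
  Gus: 13·1 + 11·2 + 5·3 = 50
Chen has the highest total.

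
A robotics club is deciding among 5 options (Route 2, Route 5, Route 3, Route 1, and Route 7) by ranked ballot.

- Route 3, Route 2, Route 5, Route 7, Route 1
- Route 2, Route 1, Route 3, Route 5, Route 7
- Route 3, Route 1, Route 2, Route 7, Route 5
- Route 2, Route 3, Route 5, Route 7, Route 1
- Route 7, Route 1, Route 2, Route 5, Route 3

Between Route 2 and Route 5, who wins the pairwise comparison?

Route 2

Ballots ranking Route 2 above Route 5: 5.
Ballots ranking Route 5 above Route 2: 0.
Route 2 wins the head-to-head, 5–0.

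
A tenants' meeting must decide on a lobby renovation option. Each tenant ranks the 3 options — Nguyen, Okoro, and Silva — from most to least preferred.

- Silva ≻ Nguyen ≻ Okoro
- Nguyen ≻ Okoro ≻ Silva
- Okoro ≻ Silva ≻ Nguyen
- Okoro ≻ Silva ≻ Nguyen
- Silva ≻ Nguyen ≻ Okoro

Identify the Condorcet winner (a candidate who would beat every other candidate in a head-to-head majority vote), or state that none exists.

None — there is no Condorcet winner

Head-to-head results (5 voters total):
Nguyen vs Okoro: Nguyen wins 3–2.
Nguyen vs Silva: Silva wins 4–1.
Okoro vs Silva: Okoro wins 3–2.
No candidate beats all others: Nguyen beats Okoro beats Silva beats Nguyen, a majority cycle.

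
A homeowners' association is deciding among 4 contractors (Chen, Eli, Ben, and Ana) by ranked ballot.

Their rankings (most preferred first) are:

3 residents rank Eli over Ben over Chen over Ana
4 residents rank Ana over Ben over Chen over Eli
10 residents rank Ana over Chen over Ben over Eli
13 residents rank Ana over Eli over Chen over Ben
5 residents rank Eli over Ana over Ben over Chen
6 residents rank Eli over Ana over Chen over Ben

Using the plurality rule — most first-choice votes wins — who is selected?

First-place vote totals:
  Chen: 0
  Eli: 14
  Ben: 0
  Ana: 27
Ana has the most first-place votes.

Ana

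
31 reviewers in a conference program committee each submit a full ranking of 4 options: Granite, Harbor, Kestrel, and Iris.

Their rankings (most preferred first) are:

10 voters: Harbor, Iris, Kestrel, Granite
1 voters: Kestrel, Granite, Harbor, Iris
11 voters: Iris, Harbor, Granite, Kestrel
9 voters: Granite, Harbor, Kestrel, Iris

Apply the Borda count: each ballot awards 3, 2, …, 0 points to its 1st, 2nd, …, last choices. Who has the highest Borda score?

Borda scores:
  Granite: 10·0 + 2 + 11·1 + 9·3 = 40
  Harbor: 10·3 + 1 + 11·2 + 9·2 = 71
  Kestrel: 10·1 + 3 + 11·0 + 9·1 = 22
  Iris: 10·2 + 0 + 11·3 + 9·0 = 53
Harbor has the highest total.

Harbor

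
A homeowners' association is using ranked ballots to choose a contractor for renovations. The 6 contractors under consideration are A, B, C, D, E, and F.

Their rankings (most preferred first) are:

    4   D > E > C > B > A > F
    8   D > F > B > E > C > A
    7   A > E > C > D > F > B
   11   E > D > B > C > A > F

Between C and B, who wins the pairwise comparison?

Ballots ranking C above B: 4+7 = 11.
Ballots ranking B above C: 8+11 = 19.
B wins the head-to-head, 19–11.

B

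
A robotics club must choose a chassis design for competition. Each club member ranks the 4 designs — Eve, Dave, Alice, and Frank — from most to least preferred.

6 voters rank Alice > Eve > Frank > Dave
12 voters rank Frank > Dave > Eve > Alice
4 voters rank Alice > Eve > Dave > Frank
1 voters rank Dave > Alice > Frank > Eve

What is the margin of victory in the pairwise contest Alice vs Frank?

1

Ballots ranking Alice above Frank: 6+4+1 = 11.
Ballots ranking Frank above Alice: 12.
Frank wins 12–11, a margin of 1.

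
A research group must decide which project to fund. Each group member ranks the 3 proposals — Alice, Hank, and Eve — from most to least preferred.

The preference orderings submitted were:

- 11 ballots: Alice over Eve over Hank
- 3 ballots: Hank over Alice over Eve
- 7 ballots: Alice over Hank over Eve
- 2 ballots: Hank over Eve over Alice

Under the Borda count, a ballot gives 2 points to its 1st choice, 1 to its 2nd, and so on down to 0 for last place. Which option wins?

Borda scores:
  Alice: 11·2 + 3·1 + 7·2 + 2·0 = 39
  Hank: 11·0 + 3·2 + 7·1 + 2·2 = 17
  Eve: 11·1 + 3·0 + 7·0 + 2·1 = 13
Alice has the highest total.

Alice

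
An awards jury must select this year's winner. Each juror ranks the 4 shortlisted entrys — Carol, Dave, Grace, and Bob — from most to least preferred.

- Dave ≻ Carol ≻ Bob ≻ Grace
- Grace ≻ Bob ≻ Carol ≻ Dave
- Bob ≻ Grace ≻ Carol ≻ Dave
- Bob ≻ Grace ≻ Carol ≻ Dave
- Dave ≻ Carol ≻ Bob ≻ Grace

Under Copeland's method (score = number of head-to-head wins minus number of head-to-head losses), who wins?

Pairwise results:
  Carol vs Dave: Carol wins 3–2.
  Carol vs Grace: Grace wins 3–2.
  Carol vs Bob: Bob wins 3–2.
  Dave vs Grace: Grace wins 3–2.
  Dave vs Bob: Bob wins 3–2.
  Grace vs Bob: Bob wins 4–1.
Copeland scores (wins − losses):
  Carol: 1 − 2 = -1
  Dave: 0 − 3 = -3
  Grace: 2 − 1 = 1
  Bob: 3 − 0 = 3
Bob has the best Copeland score.

Bob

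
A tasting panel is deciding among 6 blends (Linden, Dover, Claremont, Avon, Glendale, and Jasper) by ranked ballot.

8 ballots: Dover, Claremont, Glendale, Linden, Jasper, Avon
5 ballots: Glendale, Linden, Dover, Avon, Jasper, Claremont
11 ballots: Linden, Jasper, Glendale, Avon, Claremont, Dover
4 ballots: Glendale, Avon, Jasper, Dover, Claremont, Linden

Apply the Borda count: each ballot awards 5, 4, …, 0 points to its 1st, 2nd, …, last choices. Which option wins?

Glendale

Borda scores:
  Linden: 8·2 + 5·4 + 11·5 + 4·0 = 91
  Dover: 8·5 + 5·3 + 11·0 + 4·2 = 63
  Claremont: 8·4 + 5·0 + 11·1 + 4·1 = 47
  Avon: 8·0 + 5·2 + 11·2 + 4·4 = 48
  Glendale: 8·3 + 5·5 + 11·3 + 4·5 = 102
  Jasper: 8·1 + 5·1 + 11·4 + 4·3 = 69
Glendale has the highest total.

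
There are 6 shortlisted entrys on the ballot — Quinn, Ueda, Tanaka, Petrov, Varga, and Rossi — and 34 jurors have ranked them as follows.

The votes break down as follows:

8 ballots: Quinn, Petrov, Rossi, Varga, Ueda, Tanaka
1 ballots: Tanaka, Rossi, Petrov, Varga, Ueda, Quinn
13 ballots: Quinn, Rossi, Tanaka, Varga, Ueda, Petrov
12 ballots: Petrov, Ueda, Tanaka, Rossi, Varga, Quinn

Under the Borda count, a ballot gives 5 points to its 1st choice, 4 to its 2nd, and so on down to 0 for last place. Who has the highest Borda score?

Borda scores:
  Quinn: 8·5 + 0 + 13·5 + 12·0 = 105
  Ueda: 8·1 + 1 + 13·1 + 12·4 = 70
  Tanaka: 8·0 + 5 + 13·3 + 12·3 = 80
  Petrov: 8·4 + 3 + 13·0 + 12·5 = 95
  Varga: 8·2 + 2 + 13·2 + 12·1 = 56
  Rossi: 8·3 + 4 + 13·4 + 12·2 = 104
Quinn has the highest total.

Quinn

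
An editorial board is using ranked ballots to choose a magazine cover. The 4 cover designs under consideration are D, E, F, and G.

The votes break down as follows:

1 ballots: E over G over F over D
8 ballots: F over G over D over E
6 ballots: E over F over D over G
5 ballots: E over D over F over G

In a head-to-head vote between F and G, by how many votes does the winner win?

Ballots ranking F above G: 8+6+5 = 19.
Ballots ranking G above F: 1.
F wins 19–1, a margin of 18.

18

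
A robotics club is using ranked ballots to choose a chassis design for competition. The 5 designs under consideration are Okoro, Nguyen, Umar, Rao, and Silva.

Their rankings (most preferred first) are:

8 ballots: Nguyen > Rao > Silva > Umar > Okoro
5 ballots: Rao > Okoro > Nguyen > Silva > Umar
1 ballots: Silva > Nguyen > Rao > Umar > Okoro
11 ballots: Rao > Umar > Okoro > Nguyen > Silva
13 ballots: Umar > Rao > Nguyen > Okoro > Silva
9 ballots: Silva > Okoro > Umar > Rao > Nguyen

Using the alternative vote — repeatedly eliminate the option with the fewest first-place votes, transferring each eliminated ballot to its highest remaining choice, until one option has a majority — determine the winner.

Rao

Round 1: Rao 16, Umar 13, Silva 10, Nguyen 8, Okoro 0. Okoro has the fewest and is eliminated.
Round 2: Rao 16, Umar 13, Silva 10, Nguyen 8. Nguyen has the fewest and is eliminated.
Round 3: Rao 24, Umar 13, Silva 10. Rao has a majority.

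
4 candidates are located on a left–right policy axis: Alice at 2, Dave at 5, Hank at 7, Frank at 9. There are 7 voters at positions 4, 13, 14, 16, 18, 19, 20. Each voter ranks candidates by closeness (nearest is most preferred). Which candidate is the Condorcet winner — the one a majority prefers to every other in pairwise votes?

With single-peaked preferences on a line, the Condorcet winner is the candidate closest to the median voter.
The median voter (position 16) is closest to Frank at 9.
Check: Frank vs Alice — voters closer to Frank: 6 of 7.

Frank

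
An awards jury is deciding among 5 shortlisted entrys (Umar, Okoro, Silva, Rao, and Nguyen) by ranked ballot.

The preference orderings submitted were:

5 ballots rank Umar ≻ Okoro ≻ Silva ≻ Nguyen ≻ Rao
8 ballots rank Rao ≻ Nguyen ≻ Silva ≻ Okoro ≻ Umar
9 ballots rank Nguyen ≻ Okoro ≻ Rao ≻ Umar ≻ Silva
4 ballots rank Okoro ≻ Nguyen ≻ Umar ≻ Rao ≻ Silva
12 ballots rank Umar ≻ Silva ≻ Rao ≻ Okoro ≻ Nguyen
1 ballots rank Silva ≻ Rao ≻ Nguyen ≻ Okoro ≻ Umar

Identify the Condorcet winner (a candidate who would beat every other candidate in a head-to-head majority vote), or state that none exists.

None — there is no Condorcet winner

Head-to-head results (39 voters total):
Umar vs Okoro: Okoro wins 22–17.
Umar vs Silva: Umar wins 30–9.
Umar vs Rao: Umar wins 21–18.
Umar vs Nguyen: Nguyen wins 22–17.
Okoro vs Silva: Silva wins 21–18.
Okoro vs Rao: Rao wins 21–18.
Okoro vs Nguyen: Okoro wins 21–18.
Silva vs Rao: Rao wins 21–18.
Silva vs Nguyen: Nguyen wins 21–18.
Rao vs Nguyen: Rao wins 21–18.
No candidate beats all others: Umar beats Silva beats Okoro beats Umar, a majority cycle.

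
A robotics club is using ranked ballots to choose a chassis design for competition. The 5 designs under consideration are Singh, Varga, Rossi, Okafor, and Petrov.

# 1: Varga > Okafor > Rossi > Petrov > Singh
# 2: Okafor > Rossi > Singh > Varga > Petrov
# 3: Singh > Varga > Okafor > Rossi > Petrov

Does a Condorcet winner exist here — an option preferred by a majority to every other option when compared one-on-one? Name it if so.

No Condorcet winner

Head-to-head results (3 voters total):
Singh vs Varga: Singh wins 2–1.
Singh vs Rossi: Rossi wins 2–1.
Singh vs Okafor: Okafor wins 2–1.
Singh vs Petrov: Singh wins 2–1.
Varga vs Rossi: Varga wins 2–1.
Varga vs Okafor: Varga wins 2–1.
Varga vs Petrov: Varga wins 3–0.
Rossi vs Okafor: Okafor wins 3–0.
Rossi vs Petrov: Rossi wins 3–0.
Okafor vs Petrov: Okafor wins 3–0.
No candidate beats all others: Singh beats Varga beats Rossi beats Singh, a majority cycle.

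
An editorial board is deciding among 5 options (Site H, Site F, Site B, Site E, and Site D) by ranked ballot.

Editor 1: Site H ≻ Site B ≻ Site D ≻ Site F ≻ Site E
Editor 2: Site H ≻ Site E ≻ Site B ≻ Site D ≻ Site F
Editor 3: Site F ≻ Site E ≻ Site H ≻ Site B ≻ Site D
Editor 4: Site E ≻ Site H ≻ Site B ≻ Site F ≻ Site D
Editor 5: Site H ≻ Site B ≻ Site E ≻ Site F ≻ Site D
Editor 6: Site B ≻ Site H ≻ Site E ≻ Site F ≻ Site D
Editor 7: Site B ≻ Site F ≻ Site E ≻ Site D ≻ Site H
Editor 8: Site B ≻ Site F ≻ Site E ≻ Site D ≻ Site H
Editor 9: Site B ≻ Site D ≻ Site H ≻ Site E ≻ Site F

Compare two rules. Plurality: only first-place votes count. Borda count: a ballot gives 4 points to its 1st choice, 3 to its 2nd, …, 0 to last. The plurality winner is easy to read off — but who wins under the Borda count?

Plurality first-place counts: Site H 3, Site F 1, Site B 4, Site E 1, Site D 0 → Site B.
Borda totals: Site H 22, Site F 14, Site B 27, Site E 19, Site D 8 → Site B.

Site B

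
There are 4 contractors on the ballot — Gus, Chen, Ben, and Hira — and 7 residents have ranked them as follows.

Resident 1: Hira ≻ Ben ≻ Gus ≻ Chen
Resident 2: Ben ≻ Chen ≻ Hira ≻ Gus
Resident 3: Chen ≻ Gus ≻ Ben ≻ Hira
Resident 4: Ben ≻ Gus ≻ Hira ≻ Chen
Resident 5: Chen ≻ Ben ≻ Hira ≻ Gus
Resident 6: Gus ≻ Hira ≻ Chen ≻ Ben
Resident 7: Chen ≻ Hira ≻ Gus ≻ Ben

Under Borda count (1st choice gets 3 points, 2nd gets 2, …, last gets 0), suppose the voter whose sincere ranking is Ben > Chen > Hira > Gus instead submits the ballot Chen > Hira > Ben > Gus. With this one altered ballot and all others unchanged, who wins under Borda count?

Borda totals with the altered ballot: Gus 9, Chen 13, Ben 9, Hira 11.
The winner is unchanged: still Chen.

Chen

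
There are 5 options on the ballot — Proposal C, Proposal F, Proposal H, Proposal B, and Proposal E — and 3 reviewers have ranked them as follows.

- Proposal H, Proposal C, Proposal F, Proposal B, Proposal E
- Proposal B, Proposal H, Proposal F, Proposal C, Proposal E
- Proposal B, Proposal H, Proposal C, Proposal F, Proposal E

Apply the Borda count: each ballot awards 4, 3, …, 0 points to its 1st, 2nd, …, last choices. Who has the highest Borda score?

Proposal H

Borda scores:
  Proposal C: 3 + 1 + 2 = 6
  Proposal F: 2 + 2 + 1 = 5
  Proposal H: 4 + 3 + 3 = 10
  Proposal B: 1 + 4 + 4 = 9
  Proposal E: 0 + 0 + 0 = 0
Proposal H has the highest total.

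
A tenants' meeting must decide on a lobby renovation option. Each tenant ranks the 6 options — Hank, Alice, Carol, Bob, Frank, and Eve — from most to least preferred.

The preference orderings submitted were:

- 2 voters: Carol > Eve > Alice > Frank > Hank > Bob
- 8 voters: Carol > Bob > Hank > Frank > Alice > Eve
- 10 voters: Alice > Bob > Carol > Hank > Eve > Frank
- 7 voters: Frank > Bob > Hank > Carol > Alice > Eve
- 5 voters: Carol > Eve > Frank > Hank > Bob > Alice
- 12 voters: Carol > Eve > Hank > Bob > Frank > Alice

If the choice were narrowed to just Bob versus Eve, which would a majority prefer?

Ballots ranking Bob above Eve: 8+10+7 = 25.
Ballots ranking Eve above Bob: 2+5+12 = 19.
Bob wins the head-to-head, 25–19.

Bob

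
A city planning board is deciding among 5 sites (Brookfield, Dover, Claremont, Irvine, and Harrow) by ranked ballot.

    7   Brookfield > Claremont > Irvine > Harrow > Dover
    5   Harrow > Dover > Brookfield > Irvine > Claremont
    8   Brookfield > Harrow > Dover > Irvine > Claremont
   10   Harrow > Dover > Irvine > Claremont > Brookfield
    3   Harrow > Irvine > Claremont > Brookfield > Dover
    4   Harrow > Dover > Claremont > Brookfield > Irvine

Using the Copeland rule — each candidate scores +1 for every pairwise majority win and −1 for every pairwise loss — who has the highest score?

Harrow

Pairwise results:
  Brookfield vs Dover: Dover wins 19–18.
  Brookfield vs Claremont: Brookfield wins 20–17.
  Brookfield vs Irvine: Brookfield wins 24–13.
  Brookfield vs Harrow: Harrow wins 22–15.
  Dover vs Claremont: Dover wins 27–10.
  Dover vs Irvine: Dover wins 27–10.
  Dover vs Harrow: Harrow wins 37–0.
  Claremont vs Irvine: Irvine wins 26–11.
  Claremont vs Harrow: Harrow wins 30–7.
  Irvine vs Harrow: Harrow wins 30–7.
Copeland scores (wins − losses):
  Brookfield: 2 − 2 = 0
  Dover: 3 − 1 = 2
  Claremont: 0 − 4 = -4
  Irvine: 1 − 3 = -2
  Harrow: 4 − 0 = 4
Harrow has the best Copeland score.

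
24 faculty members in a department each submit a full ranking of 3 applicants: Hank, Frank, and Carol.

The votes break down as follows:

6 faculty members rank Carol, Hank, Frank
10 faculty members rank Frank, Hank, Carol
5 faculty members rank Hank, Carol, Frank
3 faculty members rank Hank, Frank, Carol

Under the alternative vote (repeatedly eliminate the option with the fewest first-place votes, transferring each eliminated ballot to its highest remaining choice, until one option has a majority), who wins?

Hank

Round 1: Frank 10, Hank 8, Carol 6. Carol has the fewest and is eliminated.
Round 2: Hank 14, Frank 10. Hank has a majority.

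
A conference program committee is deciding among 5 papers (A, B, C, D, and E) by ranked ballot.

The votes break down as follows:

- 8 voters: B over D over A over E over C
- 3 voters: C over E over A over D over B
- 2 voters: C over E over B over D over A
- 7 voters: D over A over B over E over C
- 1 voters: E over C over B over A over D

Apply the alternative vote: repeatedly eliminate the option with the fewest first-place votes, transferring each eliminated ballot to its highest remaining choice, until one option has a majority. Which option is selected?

B

Round 1: B 8, D 7, C 5, E 1, A 0. A has the fewest and is eliminated.
Round 2: B 8, D 7, C 5, E 1. E has the fewest and is eliminated.
Round 3: B 8, D 7, C 6. C has the fewest and is eliminated.
Round 4: B 11, D 10. B has a majority.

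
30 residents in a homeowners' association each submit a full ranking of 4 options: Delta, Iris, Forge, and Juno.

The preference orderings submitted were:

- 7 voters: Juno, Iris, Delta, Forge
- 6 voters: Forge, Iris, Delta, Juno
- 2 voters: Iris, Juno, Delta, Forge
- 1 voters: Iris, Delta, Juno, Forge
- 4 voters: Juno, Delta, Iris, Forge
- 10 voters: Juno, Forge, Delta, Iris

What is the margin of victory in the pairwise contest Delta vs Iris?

Ballots ranking Delta above Iris: 4+10 = 14.
Ballots ranking Iris above Delta: 7+6+2+1 = 16.
Iris wins 16–14, a margin of 2.

2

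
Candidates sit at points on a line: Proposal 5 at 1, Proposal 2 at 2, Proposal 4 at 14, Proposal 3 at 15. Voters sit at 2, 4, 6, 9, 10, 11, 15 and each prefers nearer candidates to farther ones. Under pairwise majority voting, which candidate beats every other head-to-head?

Proposal 4

With single-peaked preferences on a line, the Condorcet winner is the candidate closest to the median voter.
The median voter (position 9) is closest to Proposal 4 at 14.
Check: Proposal 4 vs Proposal 3 — voters closer to Proposal 4: 6 of 7.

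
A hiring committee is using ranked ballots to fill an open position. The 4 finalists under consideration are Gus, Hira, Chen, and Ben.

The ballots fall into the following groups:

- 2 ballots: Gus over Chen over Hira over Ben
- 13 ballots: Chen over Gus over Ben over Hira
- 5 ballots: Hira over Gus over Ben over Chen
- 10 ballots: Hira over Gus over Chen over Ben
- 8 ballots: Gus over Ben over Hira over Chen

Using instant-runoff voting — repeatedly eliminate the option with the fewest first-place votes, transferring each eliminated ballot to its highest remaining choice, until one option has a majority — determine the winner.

Round 1: Hira 15, Chen 13, Gus 10, Ben 0. Ben has the fewest and is eliminated.
Round 2: Hira 15, Chen 13, Gus 10. Gus has the fewest and is eliminated.
Round 3: Hira 23, Chen 15. Hira has a majority.

Hira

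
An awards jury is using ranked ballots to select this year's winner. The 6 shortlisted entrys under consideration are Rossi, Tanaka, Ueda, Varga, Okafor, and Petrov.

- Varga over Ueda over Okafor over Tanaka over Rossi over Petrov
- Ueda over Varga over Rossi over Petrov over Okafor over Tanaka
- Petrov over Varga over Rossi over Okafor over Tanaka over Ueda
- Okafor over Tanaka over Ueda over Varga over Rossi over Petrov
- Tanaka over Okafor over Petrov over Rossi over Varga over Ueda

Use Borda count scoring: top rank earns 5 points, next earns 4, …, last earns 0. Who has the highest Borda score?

Borda scores:
  Rossi: 1 + 3 + 3 + 1 + 2 = 10
  Tanaka: 2 + 0 + 1 + 4 + 5 = 12
  Ueda: 4 + 5 + 0 + 3 + 0 = 12
  Varga: 5 + 4 + 4 + 2 + 1 = 16
  Okafor: 3 + 1 + 2 + 5 + 4 = 15
  Petrov: 0 + 2 + 5 + 0 + 3 = 10
Varga has the highest total.

Varga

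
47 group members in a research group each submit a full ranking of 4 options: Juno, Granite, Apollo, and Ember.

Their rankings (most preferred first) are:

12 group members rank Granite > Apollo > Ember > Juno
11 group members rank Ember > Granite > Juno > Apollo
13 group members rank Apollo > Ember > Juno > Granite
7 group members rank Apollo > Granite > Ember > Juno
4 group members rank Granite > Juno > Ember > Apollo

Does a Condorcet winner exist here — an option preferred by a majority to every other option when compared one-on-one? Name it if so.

Head-to-head results (47 voters total):
Juno vs Granite: Granite wins 34–13.
Juno vs Apollo: Apollo wins 32–15.
Juno vs Ember: Ember wins 43–4.
Granite vs Apollo: Granite wins 27–20.
Granite vs Ember: Ember wins 24–23.
Apollo vs Ember: Apollo wins 32–15.
No candidate beats all others: Granite beats Apollo beats Ember beats Granite, a majority cycle.

None — there is no Condorcet winner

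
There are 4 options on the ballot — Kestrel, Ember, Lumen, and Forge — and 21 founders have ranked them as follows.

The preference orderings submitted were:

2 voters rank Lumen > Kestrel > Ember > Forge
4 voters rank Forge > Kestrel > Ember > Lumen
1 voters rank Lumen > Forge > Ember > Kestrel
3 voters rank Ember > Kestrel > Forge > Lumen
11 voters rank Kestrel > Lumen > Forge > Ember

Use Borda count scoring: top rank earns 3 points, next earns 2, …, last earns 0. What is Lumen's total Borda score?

31

Borda scores:
  Kestrel: 2·2 + 4·2 + 0 + 3·2 + 11·3 = 51
  Ember: 2·1 + 4·1 + 1 + 3·3 + 11·0 = 16
  Lumen: 2·3 + 4·0 + 3 + 3·0 + 11·2 = 31
  Forge: 2·0 + 4·3 + 2 + 3·1 + 11·1 = 28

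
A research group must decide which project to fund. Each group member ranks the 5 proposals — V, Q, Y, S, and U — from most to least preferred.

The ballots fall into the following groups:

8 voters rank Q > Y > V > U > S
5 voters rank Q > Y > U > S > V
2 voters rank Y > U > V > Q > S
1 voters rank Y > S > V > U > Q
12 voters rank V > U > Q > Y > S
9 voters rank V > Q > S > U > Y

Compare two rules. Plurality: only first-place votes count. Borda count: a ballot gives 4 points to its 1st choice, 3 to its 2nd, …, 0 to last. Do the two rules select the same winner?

Yes

Plurality first-place counts: V 21, Q 13, Y 3, S 0, U 0 → V.
Borda totals: V 106, Q 105, Y 63, S 26, U 70 → V.
The two rules agree on V.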